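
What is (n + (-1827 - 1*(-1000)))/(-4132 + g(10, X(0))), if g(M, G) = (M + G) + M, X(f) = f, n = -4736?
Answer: 5563/4112 ≈ 1.3529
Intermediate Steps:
g(M, G) = G + 2*M (g(M, G) = (G + M) + M = G + 2*M)
(n + (-1827 - 1*(-1000)))/(-4132 + g(10, X(0))) = (-4736 + (-1827 - 1*(-1000)))/(-4132 + (0 + 2*10)) = (-4736 + (-1827 + 1000))/(-4132 + (0 + 20)) = (-4736 - 827)/(-4132 + 20) = -5563/(-4112) = -5563*(-1/4112) = 5563/4112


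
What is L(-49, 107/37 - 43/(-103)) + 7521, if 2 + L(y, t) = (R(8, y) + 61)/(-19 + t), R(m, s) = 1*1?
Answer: 449377361/59797 ≈ 7515.0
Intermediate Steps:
R(m, s) = 1
L(y, t) = -2 + 62/(-19 + t) (L(y, t) = -2 + (1 + 61)/(-19 + t) = -2 + 62/(-19 + t))
L(-49, 107/37 - 43/(-103)) + 7521 = 2*(50 - (107/37 - 43/(-103)))/(-19 + (107/37 - 43/(-103))) + 7521 = 2*(50 - (107*(1/37) - 43*(-1/103)))/(-19 + (107*(1/37) - 43*(-1/103))) + 7521 = 2*(50 - (107/37 + 43/103))/(-19 + (107/37 + 43/103)) + 7521 = 2*(50 - 1*12612/3811)/(-19 + 12612/3811) + 7521 = 2*(50 - 12612/3811)/(-59797/3811) + 7521 = 2*(-3811/59797)*(177938/3811) + 7521 = -355876/59797 + 7521 = 449377361/59797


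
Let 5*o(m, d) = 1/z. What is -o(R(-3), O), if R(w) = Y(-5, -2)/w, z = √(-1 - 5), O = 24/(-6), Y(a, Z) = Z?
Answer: I*√6/30 ≈ 0.08165*I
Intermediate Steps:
O = -4 (O = 24*(-⅙) = -4)
z = I*√6 (z = √(-6) = I*√6 ≈ 2.4495*I)
R(w) = -2/w
o(m, d) = -I*√6/30 (o(m, d) = 1/(5*((I*√6))) = (-I*√6/6)/5 = -I*√6/30)
-o(R(-3), O) = -(-1)*I*√6/30 = I*√6/30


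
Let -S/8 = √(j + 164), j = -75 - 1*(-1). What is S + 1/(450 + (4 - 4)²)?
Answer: 1/450 - 24*√10 ≈ -75.892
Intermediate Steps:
j = -74 (j = -75 + 1 = -74)
S = -24*√10 (S = -8*√(-74 + 164) = -24*√10 ≈ -75.895)
S + 1/(450 + (4 - 4)²) = -24*√10 + 1/(450 + (4 - 4)²) = -24*√10 + 1/(450 + 0²) = -24*√10 + 1/(450 + 0) = -24*√10 + 1/450 = 1/450 - 24*√10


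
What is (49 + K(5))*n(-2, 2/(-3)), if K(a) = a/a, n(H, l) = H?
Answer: -100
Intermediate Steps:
K(a) = 1
(49 + K(5))*n(-2, 2/(-3)) = (49 + 1)*(-2) = 50*(-2) = -100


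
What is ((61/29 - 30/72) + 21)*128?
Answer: 252640/87 ≈ 2903.9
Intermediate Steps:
((61/29 - 30/72) + 21)*128 = ((61*(1/29) - 30*1/72) + 21)*128 = ((61/29 - 5/12) + 21)*128 = (587/348 + 21)*128 = (7895/348)*128 = 252640/87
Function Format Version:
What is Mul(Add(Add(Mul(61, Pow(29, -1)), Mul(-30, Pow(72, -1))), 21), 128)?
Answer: Rational(252640, 87) ≈ 2903.9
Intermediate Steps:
Mul(Add(Add(Mul(61, Pow(29, -1)), Mul(-30, Pow(72, -1))), 21), 128) = Mul(Add(Add(Mul(61, Rational(1, 29)), Mul(-30, Rational(1, 72))), 21), 128) = Mul(Add(Add(Rational(61, 29), Rational(-5, 12)), 21), 128) = Mul(Add(Rational(587, 348), 21), 128) = Mul(Rational(7895, 348), 128) = Rational(252640, 87)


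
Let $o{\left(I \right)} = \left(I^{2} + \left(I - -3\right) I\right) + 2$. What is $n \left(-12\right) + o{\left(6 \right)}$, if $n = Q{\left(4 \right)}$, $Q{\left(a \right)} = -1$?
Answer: $104$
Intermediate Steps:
$o{\left(I \right)} = 2 + I^{2} + I \left(3 + I\right)$ ($o{\left(I \right)} = \left(I^{2} + \left(I + 3\right) I\right) + 2 = \left(I^{2} + \left(3 + I\right) I\right) + 2 = \left(I^{2} + I \left(3 + I\right)\right) + 2 = 2 + I^{2} + I \left(3 + I\right)$)
$n = -1$
$n \left(-12\right) + o{\left(6 \right)} = \left(-1\right) \left(-12\right) + \left(2 + 2 \cdot 6^{2} + 3 \cdot 6\right) = 12 + \left(2 + 2 \cdot 36 + 18\right) = 12 + \left(2 + 72 + 18\right) = 12 + 92 = 104$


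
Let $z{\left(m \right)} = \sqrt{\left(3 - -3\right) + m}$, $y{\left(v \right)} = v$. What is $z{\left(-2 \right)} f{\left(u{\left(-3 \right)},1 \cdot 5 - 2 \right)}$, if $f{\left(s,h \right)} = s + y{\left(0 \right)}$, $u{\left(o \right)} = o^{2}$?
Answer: $18$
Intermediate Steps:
$z{\left(m \right)} = \sqrt{6 + m}$ ($z{\left(m \right)} = \sqrt{\left(3 + 3\right) + m} = \sqrt{6 + m}$)
$f{\left(s,h \right)} = s$ ($f{\left(s,h \right)} = s + 0 = s$)
$z{\left(-2 \right)} f{\left(u{\left(-3 \right)},1 \cdot 5 - 2 \right)} = \sqrt{6 - 2} \left(-3\right)^{2} = \sqrt{4} \cdot 9 = 2 \cdot 9 = 18$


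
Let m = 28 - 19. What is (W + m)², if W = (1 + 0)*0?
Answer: 81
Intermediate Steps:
m = 9
W = 0 (W = 1*0 = 0)
(W + m)² = (0 + 9)² = 9² = 81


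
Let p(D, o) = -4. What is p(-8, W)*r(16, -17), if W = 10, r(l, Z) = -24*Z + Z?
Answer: -1564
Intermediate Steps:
r(l, Z) = -23*Z
p(-8, W)*r(16, -17) = -(-92)*(-17) = -4*391 = -1564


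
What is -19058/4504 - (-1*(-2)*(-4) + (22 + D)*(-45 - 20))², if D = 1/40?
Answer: -74677198171/36032 ≈ -2.0725e+6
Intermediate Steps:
D = 1/40 ≈ 0.025000
-19058/4504 - (-1*(-2)*(-4) + (22 + D)*(-45 - 20))² = -19058/4504 - (-1*(-2)*(-4) + (22 + 1/40)*(-45 - 20))² = -19058*1/4504 - (2*(-4) + (881/40)*(-65))² = -9529/2252 - (-8 - 11453/8)² = -9529/2252 - (-11517/8)² = -9529/2252 - 1*132641289/64 = -9529/2252 - 132641289/64 = -74677198171/36032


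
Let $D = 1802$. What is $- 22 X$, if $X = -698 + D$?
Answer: $-24288$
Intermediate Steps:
$X = 1104$ ($X = -698 + 1802 = 1104$)
$- 22 X = \left(-22\right) 1104 = -24288$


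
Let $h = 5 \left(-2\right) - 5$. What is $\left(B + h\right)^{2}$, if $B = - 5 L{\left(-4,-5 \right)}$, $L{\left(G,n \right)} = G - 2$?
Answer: $225$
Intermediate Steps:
$L{\left(G,n \right)} = -2 + G$
$h = -15$ ($h = -10 - 5 = -15$)
$B = 30$ ($B = - 5 \left(-2 - 4\right) = \left(-5\right) \left(-6\right) = 30$)
$\left(B + h\right)^{2} = \left(30 - 15\right)^{2} = 15^{2} = 225$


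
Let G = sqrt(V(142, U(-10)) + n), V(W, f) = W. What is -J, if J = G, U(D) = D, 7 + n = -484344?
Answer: -3*I*sqrt(53801) ≈ -695.85*I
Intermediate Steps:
n = -484351 (n = -7 - 484344 = -484351)
G = 3*I*sqrt(53801) (G = sqrt(142 - 484351) = sqrt(-484209) = 3*I*sqrt(53801) ≈ 695.85*I)
J = 3*I*sqrt(53801) ≈ 695.85*I
-J = -3*I*sqrt(53801)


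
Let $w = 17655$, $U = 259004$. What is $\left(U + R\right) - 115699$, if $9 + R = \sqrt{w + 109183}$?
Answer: $143296 + \sqrt{126838} \approx 1.4365 \cdot 10^{5}$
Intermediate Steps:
$R = -9 + \sqrt{126838}$ ($R = -9 + \sqrt{17655 + 109183} = -9 + \sqrt{126838} \approx 347.14$)
$\left(U + R\right) - 115699 = \left(259004 - \left(9 - \sqrt{126838}\right)\right) - 115699 = \left(258995 + \sqrt{126838}\right) - 115699 = 143296 + \sqrt{126838}$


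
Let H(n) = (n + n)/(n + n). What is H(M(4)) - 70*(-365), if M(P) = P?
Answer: 25551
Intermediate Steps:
H(n) = 1 (H(n) = (2*n)/((2*n)) = (2*n)*(1/(2*n)) = 1)
H(M(4)) - 70*(-365) = 1 - 70*(-365) = 1 - 1*(-25550) = 1 + 25550 = 25551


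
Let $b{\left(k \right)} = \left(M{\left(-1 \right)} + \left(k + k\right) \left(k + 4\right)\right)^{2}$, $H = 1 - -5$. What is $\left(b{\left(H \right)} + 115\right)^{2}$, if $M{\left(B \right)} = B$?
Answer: $203804176$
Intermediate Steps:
$H = 6$ ($H = 1 + 5 = 6$)
$b{\left(k \right)} = \left(-1 + 2 k \left(4 + k\right)\right)^{2}$ ($b{\left(k \right)} = \left(-1 + \left(k + k\right) \left(k + 4\right)\right)^{2} = \left(-1 + 2 k \left(4 + k\right)\right)^{2}$)
$\left(b{\left(H \right)} + 115\right)^{2} = \left(\left(-1 + 2 \cdot 6^{2} + 8 \cdot 6\right)^{2} + 115\right)^{2} = \left(\left(-1 + 2 \cdot 36 + 48\right)^{2} + 115\right)^{2} = \left(\left(-1 + 72 + 48\right)^{2} + 115\right)^{2} = \left(119^{2} + 115\right)^{2} = \left(14161 + 115\right)^{2} = 14276^{2} = 203804176$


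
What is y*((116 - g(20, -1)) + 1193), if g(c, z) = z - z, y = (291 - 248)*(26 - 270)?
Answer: -13734028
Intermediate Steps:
y = -10492 (y = 43*(-244) = -10492)
g(c, z) = 0
y*((116 - g(20, -1)) + 1193) = -10492*((116 - 1*0) + 1193) = -10492*((116 + 0) + 1193) = -10492*(116 + 1193) = -10492*1309 = -13734028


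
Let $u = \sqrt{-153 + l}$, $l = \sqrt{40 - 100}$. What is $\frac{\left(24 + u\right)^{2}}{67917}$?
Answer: $\frac{\left(24 + \sqrt{-153 + 2 i \sqrt{15}}\right)^{2}}{67917} \approx 0.0064494 + 0.0088588 i$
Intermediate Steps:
$l = 2 i \sqrt{15}$ ($l = \sqrt{-60} = 2 i \sqrt{15} \approx 7.746 i$)
$u = \sqrt{-153 + 2 i \sqrt{15}} \approx 0.31301 + 12.373 i$
$\frac{\left(24 + u\right)^{2}}{67917} = \frac{\left(24 + \sqrt{-153 + 2 i \sqrt{15}}\right)^{2}}{67917}$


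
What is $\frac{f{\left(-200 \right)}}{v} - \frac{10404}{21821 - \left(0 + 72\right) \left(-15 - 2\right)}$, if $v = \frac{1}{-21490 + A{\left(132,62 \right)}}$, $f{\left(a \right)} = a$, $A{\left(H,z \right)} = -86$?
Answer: $\frac{99443773596}{23045} \approx 4.3152 \cdot 10^{6}$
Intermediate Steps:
$v = - \frac{1}{21576}$ ($v = \frac{1}{-21490 - 86} = \frac{1}{-21576} = - \frac{1}{21576} \approx -4.6348 \cdot 10^{-5}$)
$\frac{f{\left(-200 \right)}}{v} - \frac{10404}{21821 - \left(0 + 72\right) \left(-15 - 2\right)} = - \frac{200}{- \frac{1}{21576}} - \frac{10404}{21821 - \left(0 + 72\right) \left(-15 - 2\right)} = \left(-200\right) \left(-21576\right) - \frac{10404}{21821 - 72 \left(-15 - 2\right)} = 4315200 - \frac{10404}{21821 - 72 \left(-17\right)} = 4315200 - \frac{10404}{21821 - -1224} = 4315200 - \frac{10404}{21821 + 1224} = 4315200 - \frac{10404}{23045} = \frac{99443773596}{23045}$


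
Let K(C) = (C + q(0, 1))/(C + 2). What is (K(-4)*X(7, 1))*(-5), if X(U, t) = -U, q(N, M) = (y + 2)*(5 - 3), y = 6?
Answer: -210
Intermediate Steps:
q(N, M) = 16 (q(N, M) = (6 + 2)*(5 - 3) = 8*2 = 16)
K(C) = (16 + C)/(2 + C) (K(C) = (C + 16)/(C + 2) = (16 + C)/(2 + C))
(K(-4)*X(7, 1))*(-5) = (((16 - 4)/(2 - 4))*(-1*7))*(-5) = ((12/(-2))*(-7))*(-5) = (-½*12*(-7))*(-5) = -6*(-7)*(-5) = 42*(-5) = -210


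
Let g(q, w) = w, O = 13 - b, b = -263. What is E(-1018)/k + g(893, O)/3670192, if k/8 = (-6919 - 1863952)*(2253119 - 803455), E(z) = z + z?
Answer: 93568751396351/1244256718480656256 ≈ 7.5201e-5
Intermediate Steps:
O = 276 (O = 13 - 1*(-263) = 13 + 263 = 276)
E(z) = 2*z
k = -21697074698752 (k = 8*((-6919 - 1863952)*(2253119 - 803455)) = 8*(-1870871*1449664) = 8*(-2712134337344) = -21697074698752)
E(-1018)/k + g(893, O)/3670192 = (2*(-1018))/(-21697074698752) + 276/3670192 = -2036*(-1/21697074698752) + 276*(1/3670192) = 509/5424268674688 + 69/917548 = 93568751396351/1244256718480656256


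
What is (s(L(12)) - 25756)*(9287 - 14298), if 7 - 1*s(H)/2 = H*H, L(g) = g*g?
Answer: 336809354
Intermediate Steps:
L(g) = g²
s(H) = 14 - 2*H² (s(H) = 14 - 2*H*H = 14 - 2*H²)
(s(L(12)) - 25756)*(9287 - 14298) = ((14 - 2*(12²)²) - 25756)*(9287 - 14298) = ((14 - 2*144²) - 25756)*(-5011) = ((14 - 2*20736) - 25756)*(-5011) = ((14 - 41472) - 25756)*(-5011) = (-41458 - 25756)*(-5011) = -67214*(-5011) = 336809354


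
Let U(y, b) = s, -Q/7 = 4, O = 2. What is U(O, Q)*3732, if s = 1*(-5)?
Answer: -18660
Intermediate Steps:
Q = -28 (Q = -7*4 = -28)
s = -5
U(y, b) = -5
U(O, Q)*3732 = -5*3732 = -18660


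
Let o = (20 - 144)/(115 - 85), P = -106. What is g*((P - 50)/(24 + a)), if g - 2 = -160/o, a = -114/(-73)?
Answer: -2395276/9641 ≈ -248.45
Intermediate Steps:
a = 114/73 (a = -114*(-1/73) = 114/73 ≈ 1.5616)
o = -62/15 (o = -124/30 = -124*1/30 = -62/15 ≈ -4.1333)
g = 1262/31 (g = 2 - 160/(-62/15) = 2 - 160*(-15/62) = 2 + 1200/31 = 1262/31 ≈ 40.710)
g*((P - 50)/(24 + a)) = 1262*((-106 - 50)/(24 + 114/73))/31 = 1262*(-156/1866/73)/31 = 1262*(-156*73/1866)/31 = (1262/31)*(-1898/311) = -2395276/9641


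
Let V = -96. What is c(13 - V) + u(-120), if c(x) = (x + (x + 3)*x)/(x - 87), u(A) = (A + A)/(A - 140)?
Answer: 160385/286 ≈ 560.79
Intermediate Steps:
u(A) = 2*A/(-140 + A) (u(A) = (2*A)/(-140 + A) = 2*A/(-140 + A))
c(x) = (x + x*(3 + x))/(-87 + x) (c(x) = (x + (3 + x)*x)/(-87 + x) = (x + x*(3 + x))/(-87 + x))
c(13 - V) + u(-120) = (13 - 1*(-96))*(4 + (13 - 1*(-96)))/(-87 + (13 - 1*(-96))) + 2*(-120)/(-140 - 120) = (13 + 96)*(4 + (13 + 96))/(-87 + (13 + 96)) + 2*(-120)/(-260) = 109*(4 + 109)/(-87 + 109) + 2*(-120)*(-1/260) = 109*113/22 + 12/13 = 109*(1/22)*113 + 12/13 = 12317/22 + 12/13 = 160385/286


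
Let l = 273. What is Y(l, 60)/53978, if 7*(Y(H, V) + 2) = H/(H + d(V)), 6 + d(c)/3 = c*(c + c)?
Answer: -14557/393229730 ≈ -3.7019e-5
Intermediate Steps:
d(c) = -18 + 6*c**2 (d(c) = -18 + 3*(c*(c + c)) = -18 + 3*(c*(2*c)) = -18 + 3*(2*c**2) = -18 + 6*c**2)
Y(H, V) = -2 + H/(7*(-18 + H + 6*V**2)) (Y(H, V) = -2 + (H/(H + (-18 + 6*V**2)))/7 = -2 + (H/(-18 + H + 6*V**2))/7 = -2 + H/(7*(-18 + H + 6*V**2)))
Y(l, 60)/53978 = ((252 - 84*60**2 - 13*273)/(7*(-18 + 273 + 6*60**2)))/53978 = ((252 - 84*3600 - 3549)/(7*(-18 + 273 + 6*3600)))*(1/53978) = ((252 - 302400 - 3549)/(7*(-18 + 273 + 21600)))*(1/53978) = ((1/7)*(-305697)/21855)*(1/53978) = ((1/7)*(1/21855)*(-305697))*(1/53978) = -14557/7285*1/53978 = -14557/393229730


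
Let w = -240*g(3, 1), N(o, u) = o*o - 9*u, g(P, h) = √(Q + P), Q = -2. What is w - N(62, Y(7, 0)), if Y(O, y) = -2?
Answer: -4102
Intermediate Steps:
g(P, h) = √(-2 + P)
N(o, u) = o² - 9*u
w = -240 (w = -240*√(-2 + 3) = -240*√1 = -240*1 = -240)
w - N(62, Y(7, 0)) = -240 - (62² - 9*(-2)) = -240 - (3844 + 18) = -240 - 1*3862 = -240 - 3862 = -4102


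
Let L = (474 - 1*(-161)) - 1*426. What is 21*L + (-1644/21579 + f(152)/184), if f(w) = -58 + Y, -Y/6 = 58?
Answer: 2902936489/661756 ≈ 4386.7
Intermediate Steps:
Y = -348 (Y = -6*58 = -348)
f(w) = -406 (f(w) = -58 - 348 = -406)
L = 209 (L = (474 + 161) - 426 = 635 - 426 = 209)
21*L + (-1644/21579 + f(152)/184) = 21*209 + (-1644/21579 - 406/184) = 4389 + (-1644*1/21579 - 406*1/184) = 4389 + (-548/7193 - 203/92) = 4389 - 1510595/661756 = 2902936489/661756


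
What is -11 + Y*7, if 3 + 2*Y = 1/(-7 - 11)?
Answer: -781/36 ≈ -21.694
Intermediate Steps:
Y = -55/36 (Y = -3/2 + 1/(2*(-7 - 11)) = -3/2 + (1/2)/(-18) = -3/2 + (1/2)*(-1/18) = -3/2 - 1/36 = -55/36 ≈ -1.5278)
-11 + Y*7 = -11 - 55/36*7 = -11 - 385/36 = -781/36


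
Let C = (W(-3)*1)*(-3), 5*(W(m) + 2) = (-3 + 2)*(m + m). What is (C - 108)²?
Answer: 278784/25 ≈ 11151.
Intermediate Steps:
W(m) = -2 - 2*m/5 (W(m) = -2 + ((-3 + 2)*(m + m))/5 = -2 + (-2*m)/5 = -2 - 2*m/5)
C = 12/5 (C = ((-2 - ⅖*(-3))*1)*(-3) = ((-2 + 6/5)*1)*(-3) = -⅘*1*(-3) = -⅘*(-3) = 12/5 ≈ 2.4000)
(C - 108)² = (12/5 - 108)² = (-528/5)² = 278784/25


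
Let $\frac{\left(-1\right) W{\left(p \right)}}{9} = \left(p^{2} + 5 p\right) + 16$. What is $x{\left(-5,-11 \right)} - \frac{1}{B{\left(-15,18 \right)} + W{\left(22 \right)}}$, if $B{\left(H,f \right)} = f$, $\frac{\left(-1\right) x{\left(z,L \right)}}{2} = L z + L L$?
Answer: $- \frac{1926143}{5472} \approx -352.0$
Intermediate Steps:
$x{\left(z,L \right)} = - 2 L^{2} - 2 L z$ ($x{\left(z,L \right)} = - 2 \left(L z + L L\right) = - 2 \left(L z + L^{2}\right) = - 2 \left(L^{2} + L z\right) = - 2 L^{2} - 2 L z$)
$W{\left(p \right)} = -144 - 45 p - 9 p^{2}$ ($W{\left(p \right)} = - 9 \left(\left(p^{2} + 5 p\right) + 16\right) = - 9 \left(16 + p^{2} + 5 p\right) = -144 - 45 p - 9 p^{2}$)
$x{\left(-5,-11 \right)} - \frac{1}{B{\left(-15,18 \right)} + W{\left(22 \right)}} = \left(-2\right) \left(-11\right) \left(-11 - 5\right) - \frac{1}{18 - \left(1134 + 4356\right)} = \left(-2\right) \left(-11\right) \left(-16\right) - \frac{1}{18 - 5490} = -352 - \frac{1}{18 - 5490} = -352 - \frac{1}{-5472} = -352 - - \frac{1}{5472} = -352 + \frac{1}{5472} = - \frac{1926143}{5472}$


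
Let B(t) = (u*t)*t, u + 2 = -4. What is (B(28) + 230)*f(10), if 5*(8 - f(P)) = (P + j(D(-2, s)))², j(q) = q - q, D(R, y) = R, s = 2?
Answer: 53688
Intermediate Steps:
u = -6 (u = -2 - 4 = -6)
B(t) = -6*t² (B(t) = (-6*t)*t = -6*t²)
j(q) = 0
f(P) = 8 - P²/5 (f(P) = 8 - (P + 0)²/5 = 8 - P²/5)
(B(28) + 230)*f(10) = (-6*28² + 230)*(8 - ⅕*10²) = (-6*784 + 230)*(8 - ⅕*100) = (-4704 + 230)*(8 - 20) = -4474*(-12) = 53688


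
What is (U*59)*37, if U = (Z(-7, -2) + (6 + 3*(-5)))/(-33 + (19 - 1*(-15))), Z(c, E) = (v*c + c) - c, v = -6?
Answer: 72039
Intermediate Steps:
Z(c, E) = -6*c (Z(c, E) = (-6*c + c) - c = -5*c - c = -6*c)
U = 33 (U = (-6*(-7) + (6 + 3*(-5)))/(-33 + (19 - 1*(-15))) = (42 + (6 - 15))/(-33 + (19 + 15)) = (42 - 9)/(-33 + 34) = 33/1 = 33*1 = 33)
(U*59)*37 = (33*59)*37 = 1947*37 = 72039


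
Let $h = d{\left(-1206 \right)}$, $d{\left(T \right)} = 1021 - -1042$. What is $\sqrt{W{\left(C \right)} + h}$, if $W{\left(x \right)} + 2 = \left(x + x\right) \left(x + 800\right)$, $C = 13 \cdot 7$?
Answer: $3 \sqrt{18247} \approx 405.24$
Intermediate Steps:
$C = 91$
$d{\left(T \right)} = 2063$ ($d{\left(T \right)} = 1021 + 1042 = 2063$)
$h = 2063$
$W{\left(x \right)} = -2 + 2 x \left(800 + x\right)$ ($W{\left(x \right)} = -2 + \left(x + x\right) \left(x + 800\right) = -2 + 2 x \left(800 + x\right)$)
$\sqrt{W{\left(C \right)} + h} = \sqrt{\left(-2 + 2 \cdot 91^{2} + 1600 \cdot 91\right) + 2063} = \sqrt{\left(-2 + 2 \cdot 8281 + 145600\right) + 2063} = \sqrt{\left(-2 + 16562 + 145600\right) + 2063} = \sqrt{162160 + 2063} = \sqrt{164223} = 3 \sqrt{18247}$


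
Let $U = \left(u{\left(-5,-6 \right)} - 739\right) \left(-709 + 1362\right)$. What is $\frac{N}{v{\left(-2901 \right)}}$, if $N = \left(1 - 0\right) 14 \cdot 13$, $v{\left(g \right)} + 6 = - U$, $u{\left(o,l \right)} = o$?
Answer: $\frac{91}{242913} \approx 0.00037462$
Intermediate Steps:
$U = -485832$ ($U = \left(-5 - 739\right) \left(-709 + 1362\right) = \left(-744\right) 653 = -485832$)
$v{\left(g \right)} = 485826$ ($v{\left(g \right)} = -6 - -485832 = -6 + 485832 = 485826$)
$N = 182$ ($N = \left(1 + 0\right) 14 \cdot 13 = 1 \cdot 14 \cdot 13 = 14 \cdot 13 = 182$)
$\frac{N}{v{\left(-2901 \right)}} = \frac{182}{485826} = 182 \cdot \frac{1}{485826} = \frac{91}{242913}$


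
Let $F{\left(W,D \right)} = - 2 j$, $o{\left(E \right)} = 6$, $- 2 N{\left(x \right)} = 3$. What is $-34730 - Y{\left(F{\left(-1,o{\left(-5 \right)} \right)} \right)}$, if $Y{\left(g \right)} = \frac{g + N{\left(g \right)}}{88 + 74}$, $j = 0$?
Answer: $- \frac{3750839}{108} \approx -34730.0$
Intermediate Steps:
$N{\left(x \right)} = - \frac{3}{2}$ ($N{\left(x \right)} = \left(- \frac{1}{2}\right) 3 = - \frac{3}{2}$)
$F{\left(W,D \right)} = 0$ ($F{\left(W,D \right)} = \left(-2\right) 0 = 0$)
$Y{\left(g \right)} = - \frac{1}{108} + \frac{g}{162}$ ($Y{\left(g \right)} = \frac{g - \frac{3}{2}}{88 + 74} = \frac{- \frac{3}{2} + g}{162} = \left(- \frac{3}{2} + g\right) \frac{1}{162} = - \frac{1}{108} + \frac{g}{162}$)
$-34730 - Y{\left(F{\left(-1,o{\left(-5 \right)} \right)} \right)} = -34730 - \left(- \frac{1}{108} + \frac{1}{162} \cdot 0\right) = -34730 - \left(- \frac{1}{108} + 0\right) = -34730 - - \frac{1}{108} = -34730 + \frac{1}{108} = - \frac{3750839}{108}$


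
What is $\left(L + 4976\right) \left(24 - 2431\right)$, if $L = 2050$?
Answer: $-16911582$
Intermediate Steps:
$\left(L + 4976\right) \left(24 - 2431\right) = \left(2050 + 4976\right) \left(24 - 2431\right) = 7026 \left(-2407\right) = -16911582$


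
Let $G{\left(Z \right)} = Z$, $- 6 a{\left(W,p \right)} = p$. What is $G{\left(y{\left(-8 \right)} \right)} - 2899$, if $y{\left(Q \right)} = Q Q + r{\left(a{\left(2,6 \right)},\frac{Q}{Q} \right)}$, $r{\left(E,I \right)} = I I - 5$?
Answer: $-2839$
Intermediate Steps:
$a{\left(W,p \right)} = - \frac{p}{6}$
$r{\left(E,I \right)} = -5 + I^{2}$ ($r{\left(E,I \right)} = I^{2} - 5 = -5 + I^{2}$)
$y{\left(Q \right)} = -4 + Q^{2}$ ($y{\left(Q \right)} = Q Q + \left(-5 + \left(\frac{Q}{Q}\right)^{2}\right) = Q^{2} - \left(5 - 1^{2}\right) = Q^{2} + \left(-5 + 1\right) = Q^{2} - 4 = -4 + Q^{2}$)
$G{\left(y{\left(-8 \right)} \right)} - 2899 = \left(-4 + \left(-8\right)^{2}\right) - 2899 = \left(-4 + 64\right) - 2899 = 60 - 2899 = -2839$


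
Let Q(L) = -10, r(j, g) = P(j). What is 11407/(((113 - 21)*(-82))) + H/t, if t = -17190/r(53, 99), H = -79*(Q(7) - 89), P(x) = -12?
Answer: 28440731/7204520 ≈ 3.9476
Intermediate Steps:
r(j, g) = -12
H = 7821 (H = -79*(-10 - 89) = -79*(-99) = 7821)
t = 2865/2 (t = -17190/(-12) = -17190*(-1/12) = 2865/2 ≈ 1432.5)
11407/(((113 - 21)*(-82))) + H/t = 11407/(((113 - 21)*(-82))) + 7821/(2865/2) = 11407/((92*(-82))) + 7821*(2/2865) = 11407/(-7544) + 5214/955 = 11407*(-1/7544) + 5214/955 = -11407/7544 + 5214/955 = 28440731/7204520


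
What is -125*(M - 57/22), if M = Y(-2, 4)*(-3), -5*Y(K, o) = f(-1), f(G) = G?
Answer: 8775/22 ≈ 398.86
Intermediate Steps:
Y(K, o) = ⅕ (Y(K, o) = -⅕*(-1) = ⅕)
M = -⅗ (M = (⅕)*(-3) = -⅗ ≈ -0.60000)
-125*(M - 57/22) = -125*(-⅗ - 57/22) = -125*(-351/110) = 8775/22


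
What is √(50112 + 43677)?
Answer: 3*√10421 ≈ 306.25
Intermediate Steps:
√(50112 + 43677) = √93789 = 3*√10421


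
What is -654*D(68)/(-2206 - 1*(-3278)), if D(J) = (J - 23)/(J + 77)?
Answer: -2943/15544 ≈ -0.18933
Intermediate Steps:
D(J) = (-23 + J)/(77 + J)
-654*D(68)/(-2206 - 1*(-3278)) = -654*(-23 + 68)/((-2206 - 1*(-3278))*(77 + 68)) = -654*9/(29*(-2206 + 3278)) = -654/(1072/(((1/145)*45))) = -654/(1072/(9/29)) = -654/(1072*(29/9)) = -654/31088/9 = -654*9/31088 = -2943/15544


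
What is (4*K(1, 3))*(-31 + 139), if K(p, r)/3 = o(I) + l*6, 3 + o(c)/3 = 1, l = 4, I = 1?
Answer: 23328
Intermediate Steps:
o(c) = -6 (o(c) = -9 + 3*1 = -9 + 3 = -6)
K(p, r) = 54 (K(p, r) = 3*(-6 + 4*6) = 3*(-6 + 24) = 3*18 = 54)
(4*K(1, 3))*(-31 + 139) = (4*54)*(-31 + 139) = 216*108 = 23328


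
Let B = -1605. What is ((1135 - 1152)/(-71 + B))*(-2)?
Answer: -17/838 ≈ -0.020286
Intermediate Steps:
((1135 - 1152)/(-71 + B))*(-2) = ((1135 - 1152)/(-71 - 1605))*(-2) = -17/(-1676)*(-2) = -17*(-1/1676)*(-2) = (17/1676)*(-2) = -17/838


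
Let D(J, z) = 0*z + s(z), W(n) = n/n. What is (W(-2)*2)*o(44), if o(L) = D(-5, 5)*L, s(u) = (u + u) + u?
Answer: 1320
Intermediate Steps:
W(n) = 1
s(u) = 3*u (s(u) = 2*u + u = 3*u)
D(J, z) = 3*z (D(J, z) = 0*z + 3*z = 0 + 3*z = 3*z)
o(L) = 15*L (o(L) = (3*5)*L = 15*L)
(W(-2)*2)*o(44) = (1*2)*(15*44) = 2*660 = 1320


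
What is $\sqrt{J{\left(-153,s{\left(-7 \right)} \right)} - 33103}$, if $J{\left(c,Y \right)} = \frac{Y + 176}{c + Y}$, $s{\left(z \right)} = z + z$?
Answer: $\frac{i \sqrt{923236621}}{167} \approx 181.95 i$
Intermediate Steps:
$s{\left(z \right)} = 2 z$
$J{\left(c,Y \right)} = \frac{176 + Y}{Y + c}$
$\sqrt{J{\left(-153,s{\left(-7 \right)} \right)} - 33103} = \sqrt{\frac{176 + 2 \left(-7\right)}{2 \left(-7\right) - 153} - 33103} = \sqrt{\frac{176 - 14}{-14 - 153} - 33103} = \sqrt{\frac{1}{-167} \cdot 162 - 33103} = \sqrt{\left(- \frac{1}{167}\right) 162 - 33103} = \sqrt{- \frac{162}{167} - 33103} = \sqrt{- \frac{5528363}{167}} = \frac{i \sqrt{923236621}}{167}$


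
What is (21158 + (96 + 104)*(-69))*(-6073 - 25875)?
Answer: -235073384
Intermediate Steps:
(21158 + (96 + 104)*(-69))*(-6073 - 25875) = (21158 + 200*(-69))*(-31948) = (21158 - 13800)*(-31948) = 7358*(-31948) = -235073384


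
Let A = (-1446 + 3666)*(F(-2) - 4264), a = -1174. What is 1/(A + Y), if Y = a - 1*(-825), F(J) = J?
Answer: -1/9470869 ≈ -1.0559e-7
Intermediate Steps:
A = -9470520 (A = (-1446 + 3666)*(-2 - 4264) = 2220*(-4266) = -9470520)
Y = -349 (Y = -1174 - 1*(-825) = -1174 + 825 = -349)
1/(A + Y) = 1/(-9470520 - 349) = 1/(-9470869) = -1/9470869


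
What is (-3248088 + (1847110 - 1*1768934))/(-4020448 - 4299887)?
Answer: 3169912/8320335 ≈ 0.38098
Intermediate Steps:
(-3248088 + (1847110 - 1*1768934))/(-4020448 - 4299887) = (-3248088 + (1847110 - 1768934))/(-8320335) = (-3248088 + 78176)*(-1/8320335) = -3169912*(-1/8320335) = 3169912/8320335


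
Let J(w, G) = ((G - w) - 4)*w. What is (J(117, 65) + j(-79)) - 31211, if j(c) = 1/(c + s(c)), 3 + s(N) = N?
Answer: -6079844/161 ≈ -37763.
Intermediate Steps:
s(N) = -3 + N
J(w, G) = w*(-4 + G - w) (J(w, G) = (-4 + G - w)*w = w*(-4 + G - w))
j(c) = 1/(-3 + 2*c) (j(c) = 1/(c + (-3 + c)) = 1/(-3 + 2*c))
(J(117, 65) + j(-79)) - 31211 = (117*(-4 + 65 - 1*117) + 1/(-3 + 2*(-79))) - 31211 = (117*(-4 + 65 - 117) + 1/(-3 - 158)) - 31211 = (117*(-56) + 1/(-161)) - 31211 = (-6552 - 1/161) - 31211 = -1054873/161 - 31211 = -6079844/161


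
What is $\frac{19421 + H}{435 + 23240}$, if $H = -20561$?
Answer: $- \frac{228}{4735} \approx -0.048152$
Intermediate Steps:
$\frac{19421 + H}{435 + 23240} = \frac{19421 - 20561}{435 + 23240} = - \frac{1140}{23675} = \left(-1140\right) \frac{1}{23675} = - \frac{228}{4735}$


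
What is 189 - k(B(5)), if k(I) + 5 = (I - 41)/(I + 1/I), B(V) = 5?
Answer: 2612/13 ≈ 200.92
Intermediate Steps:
k(I) = -5 + (-41 + I)/(I + 1/I) (k(I) = -5 + (I - 41)/(I + 1/I) = -5 + (-41 + I)/(I + 1/I))
189 - k(B(5)) = 189 - (-5 - 41*5 - 4*5²)/(1 + 5²) = 189 - (-5 - 205 - 4*25)/(1 + 25) = 189 - (-5 - 205 - 100)/26 = 189 - (-310)/26 = 189 - 1*(-155/13) = 189 + 155/13 = 2612/13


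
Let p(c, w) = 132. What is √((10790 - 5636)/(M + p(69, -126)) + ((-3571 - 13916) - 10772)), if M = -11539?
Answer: I*√3677109952769/11407 ≈ 168.11*I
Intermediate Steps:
√((10790 - 5636)/(M + p(69, -126)) + ((-3571 - 13916) - 10772)) = √((10790 - 5636)/(-11539 + 132) + ((-3571 - 13916) - 10772)) = √(5154/(-11407) + (-17487 - 10772)) = √(5154*(-1/11407) - 28259) = √(-5154/11407 - 28259) = √(-322355567/11407) = I*√3677109952769/11407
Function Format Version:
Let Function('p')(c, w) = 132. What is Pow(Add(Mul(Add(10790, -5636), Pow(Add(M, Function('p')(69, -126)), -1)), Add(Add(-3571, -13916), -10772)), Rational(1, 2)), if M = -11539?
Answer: Mul(Rational(1, 11407), I, Pow(3677109952769, Rational(1, 2))) ≈ Mul(168.11, I)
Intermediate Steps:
Pow(Add(Mul(Add(10790, -5636), Pow(Add(M, Function('p')(69, -126)), -1)), Add(Add(-3571, -13916), -10772)), Rational(1, 2)) = Pow(Add(Mul(Add(10790, -5636), Pow(Add(-11539, 132), -1)), Add(Add(-3571, -13916), -10772)), Rational(1, 2)) = Pow(Add(Mul(5154, Pow(-11407, -1)), Add(-17487, -10772)), Rational(1, 2)) = Pow(Add(Mul(5154, Rational(-1, 11407)), -28259), Rational(1, 2)) = Pow(Add(Rational(-5154, 11407), -28259), Rational(1, 2)) = Pow(Rational(-322355567, 11407), Rational(1, 2)) = Mul(Rational(1, 11407), I, Pow(3677109952769, Rational(1, 2)))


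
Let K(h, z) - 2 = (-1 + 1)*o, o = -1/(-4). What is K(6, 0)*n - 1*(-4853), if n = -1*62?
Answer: 4729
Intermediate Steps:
o = ¼ (o = -1*(-¼) = ¼ ≈ 0.25000)
K(h, z) = 2 (K(h, z) = 2 + (-1 + 1)*(¼) = 2 + 0*(¼) = 2 + 0 = 2)
n = -62
K(6, 0)*n - 1*(-4853) = 2*(-62) - 1*(-4853) = -124 + 4853 = 4729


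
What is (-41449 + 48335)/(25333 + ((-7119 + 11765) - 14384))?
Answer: 6886/15595 ≈ 0.44155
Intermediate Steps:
(-41449 + 48335)/(25333 + ((-7119 + 11765) - 14384)) = 6886/(25333 + (4646 - 14384)) = 6886/(25333 - 9738) = 6886/15595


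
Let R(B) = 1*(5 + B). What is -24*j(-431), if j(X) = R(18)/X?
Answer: 552/431 ≈ 1.2807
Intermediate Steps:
R(B) = 5 + B
j(X) = 23/X (j(X) = (5 + 18)/X = 23/X)
-24*j(-431) = -552/(-431) = -552*(-1)/431 = -24*(-23/431) = 552/431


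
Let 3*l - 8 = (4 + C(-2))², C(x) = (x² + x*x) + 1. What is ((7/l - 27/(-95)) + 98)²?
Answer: 304205196304/31416025 ≈ 9683.1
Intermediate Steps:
C(x) = 1 + 2*x² (C(x) = (x² + x²) + 1 = 2*x² + 1 = 1 + 2*x²)
l = 59 (l = 8/3 + (4 + (1 + 2*(-2)²))²/3 = 8/3 + (4 + (1 + 2*4))²/3 = 8/3 + (4 + (1 + 8))²/3 = 8/3 + (4 + 9)²/3 = 8/3 + (⅓)*13² = 8/3 + (⅓)*169 = 8/3 + 169/3 = 59)
((7/l - 27/(-95)) + 98)² = ((7/59 - 27/(-95)) + 98)² = ((7*(1/59) - 27*(-1/95)) + 98)² = ((7/59 + 27/95) + 98)² = (2258/5605 + 98)² = (551548/5605)² = 304205196304/31416025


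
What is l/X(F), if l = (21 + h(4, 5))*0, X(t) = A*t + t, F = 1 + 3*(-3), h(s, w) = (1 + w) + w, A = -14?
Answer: 0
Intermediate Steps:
h(s, w) = 1 + 2*w
F = -8 (F = 1 - 9 = -8)
X(t) = -13*t (X(t) = -14*t + t = -13*t)
l = 0 (l = (21 + (1 + 2*5))*0 = (21 + (1 + 10))*0 = (21 + 11)*0 = 32*0 = 0)
l/X(F) = 0/((-13*(-8))) = 0/104 = 0*(1/104) = 0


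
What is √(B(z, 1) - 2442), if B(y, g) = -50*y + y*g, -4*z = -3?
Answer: I*√9915/2 ≈ 49.787*I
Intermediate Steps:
z = ¾ (z = -¼*(-3) = ¾ ≈ 0.75000)
B(y, g) = -50*y + g*y
√(B(z, 1) - 2442) = √(3*(-50 + 1)/4 - 2442) = √((¾)*(-49) - 2442) = √(-147/4 - 2442) = √(-9915/4) = I*√9915/2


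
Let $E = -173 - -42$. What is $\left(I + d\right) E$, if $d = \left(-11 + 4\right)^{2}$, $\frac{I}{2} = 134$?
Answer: $-41527$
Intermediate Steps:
$I = 268$ ($I = 2 \cdot 134 = 268$)
$E = -131$ ($E = -173 + 42 = -131$)
$d = 49$ ($d = \left(-7\right)^{2} = 49$)
$\left(I + d\right) E = \left(268 + 49\right) \left(-131\right) = 317 \left(-131\right) = -41527$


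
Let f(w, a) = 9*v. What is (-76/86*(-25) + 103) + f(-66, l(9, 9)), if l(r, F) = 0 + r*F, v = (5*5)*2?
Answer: 24729/43 ≈ 575.09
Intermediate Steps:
v = 50 (v = 25*2 = 50)
l(r, F) = F*r (l(r, F) = 0 + F*r = F*r)
f(w, a) = 450 (f(w, a) = 9*50 = 450)
(-76/86*(-25) + 103) + f(-66, l(9, 9)) = (-76/86*(-25) + 103) + 450 = (-76*1/86*(-25) + 103) + 450 = (-38/43*(-25) + 103) + 450 = (950/43 + 103) + 450 = 5379/43 + 450 = 24729/43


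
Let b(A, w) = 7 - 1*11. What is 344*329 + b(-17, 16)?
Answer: 113172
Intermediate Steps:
b(A, w) = -4 (b(A, w) = 7 - 11 = -4)
344*329 + b(-17, 16) = 344*329 - 4 = 113176 - 4 = 113172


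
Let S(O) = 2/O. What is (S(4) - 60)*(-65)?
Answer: 7735/2 ≈ 3867.5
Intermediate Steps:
(S(4) - 60)*(-65) = (2/4 - 60)*(-65) = (2*(¼) - 60)*(-65) = (½ - 60)*(-65) = -119/2*(-65) = 7735/2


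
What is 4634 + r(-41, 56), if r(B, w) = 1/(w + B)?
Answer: 69511/15 ≈ 4634.1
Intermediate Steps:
r(B, w) = 1/(B + w)
4634 + r(-41, 56) = 4634 + 1/(-41 + 56) = 4634 + 1/15 = 69511/15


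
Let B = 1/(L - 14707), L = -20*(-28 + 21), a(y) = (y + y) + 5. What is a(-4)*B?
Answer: 3/14567 ≈ 0.00020594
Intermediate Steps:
a(y) = 5 + 2*y (a(y) = 2*y + 5 = 5 + 2*y)
L = 140 (L = -20*(-7) = 140)
B = -1/14567 (B = 1/(140 - 14707) = 1/(-14567) = -1/14567 ≈ -6.8648e-5)
a(-4)*B = (5 + 2*(-4))*(-1/14567) = (5 - 8)*(-1/14567) = -3*(-1/14567) = 3/14567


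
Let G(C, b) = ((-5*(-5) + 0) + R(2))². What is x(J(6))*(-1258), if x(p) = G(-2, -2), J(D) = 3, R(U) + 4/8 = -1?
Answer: -1389461/2 ≈ -6.9473e+5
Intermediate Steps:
R(U) = -3/2 (R(U) = -½ - 1 = -3/2)
G(C, b) = 2209/4 (G(C, b) = ((-5*(-5) + 0) - 3/2)² = ((25 + 0) - 3/2)² = (25 - 3/2)² = (47/2)² = 2209/4)
x(p) = 2209/4
x(J(6))*(-1258) = (2209/4)*(-1258) = -1389461/2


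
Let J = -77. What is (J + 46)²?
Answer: 961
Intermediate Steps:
(J + 46)² = (-77 + 46)² = (-31)² = 961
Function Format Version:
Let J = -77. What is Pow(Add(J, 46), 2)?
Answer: 961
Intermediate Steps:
Pow(Add(J, 46), 2) = Pow(Add(-77, 46), 2) = Pow(-31, 2) = 961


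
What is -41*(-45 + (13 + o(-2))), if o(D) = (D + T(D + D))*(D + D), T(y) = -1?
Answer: 820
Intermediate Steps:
o(D) = 2*D*(-1 + D) (o(D) = (D - 1)*(D + D) = (-1 + D)*(2*D) = 2*D*(-1 + D))
-41*(-45 + (13 + o(-2))) = -41*(-45 + (13 + 2*(-2)*(-1 - 2))) = -41*(-45 + (13 + 2*(-2)*(-3))) = -41*(-45 + (13 + 12)) = -41*(-45 + 25) = -41*(-20) = 820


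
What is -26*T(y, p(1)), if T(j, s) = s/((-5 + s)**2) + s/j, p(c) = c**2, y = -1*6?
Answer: 65/24 ≈ 2.7083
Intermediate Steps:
y = -6
T(j, s) = s/j + s/(-5 + s)**2 (T(j, s) = s/(-5 + s)**2 + s/j = s/j + s/(-5 + s)**2)
-26*T(y, p(1)) = -26*(1**2/(-6) + 1**2/(-5 + 1**2)**2) = -26*(1*(-1/6) + 1/(-5 + 1)**2) = -26*(-1/6 + 1/(-4)**2) = -26*(-1/6 + 1*(1/16)) = -26*(-1/6 + 1/16) = -26*(-5/48) = 65/24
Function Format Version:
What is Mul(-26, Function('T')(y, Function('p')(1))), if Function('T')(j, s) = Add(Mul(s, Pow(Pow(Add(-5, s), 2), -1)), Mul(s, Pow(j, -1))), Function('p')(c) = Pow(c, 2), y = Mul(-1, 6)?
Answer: Rational(65, 24) ≈ 2.7083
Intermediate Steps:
y = -6
Function('T')(j, s) = Add(Mul(s, Pow(j, -1)), Mul(s, Pow(Add(-5, s), -2))) (Function('T')(j, s) = Add(Mul(s, Pow(Add(-5, s), -2)), Mul(s, Pow(j, -1))) = Add(Mul(s, Pow(j, -1)), Mul(s, Pow(Add(-5, s), -2))))
Mul(-26, Function('T')(y, Function('p')(1))) = Mul(-26, Add(Mul(Pow(1, 2), Pow(-6, -1)), Mul(Pow(1, 2), Pow(Add(-5, Pow(1, 2)), -2)))) = Mul(-26, Add(Mul(1, Rational(-1, 6)), Mul(1, Pow(Add(-5, 1), -2)))) = Mul(-26, Add(Rational(-1, 6), Mul(1, Pow(-4, -2)))) = Mul(-26, Add(Rational(-1, 6), Mul(1, Rational(1, 16)))) = Mul(-26, Add(Rational(-1, 6), Rational(1, 16))) = Mul(-26, Rational(-5, 48)) = Rational(65, 24)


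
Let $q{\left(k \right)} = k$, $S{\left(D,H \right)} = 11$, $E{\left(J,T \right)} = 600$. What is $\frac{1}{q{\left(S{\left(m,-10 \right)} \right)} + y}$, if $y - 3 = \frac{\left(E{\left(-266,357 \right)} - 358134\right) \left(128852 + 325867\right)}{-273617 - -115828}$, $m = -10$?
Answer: $\frac{157789}{162579711992} \approx 9.7053 \cdot 10^{-7}$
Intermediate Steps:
$y = \frac{162577976313}{157789}$ ($y = 3 + \frac{\left(600 - 358134\right) \left(128852 + 325867\right)}{-273617 - -115828} = 3 + \frac{\left(-357534\right) 454719}{-273617 + 115828} = 3 - \frac{162577502946}{-157789} = 3 - - \frac{162577502946}{157789} = 3 + \frac{162577502946}{157789} = \frac{162577976313}{157789} \approx 1.0304 \cdot 10^{6}$)
$\frac{1}{q{\left(S{\left(m,-10 \right)} \right)} + y} = \frac{1}{11 + \frac{162577976313}{157789}} = \frac{1}{\frac{162579711992}{157789}} = \frac{157789}{162579711992}$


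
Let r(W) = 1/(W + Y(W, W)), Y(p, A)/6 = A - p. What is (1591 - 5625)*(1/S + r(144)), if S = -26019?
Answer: -5798875/208152 ≈ -27.859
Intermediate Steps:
Y(p, A) = -6*p + 6*A (Y(p, A) = 6*(A - p) = -6*p + 6*A)
r(W) = 1/W (r(W) = 1/(W + (-6*W + 6*W)) = 1/(W + 0) = 1/W)
(1591 - 5625)*(1/S + r(144)) = (1591 - 5625)*(1/(-26019) + 1/144) = -4034*(-1/26019 + 1/144) = -4034*2875/416304 = -5798875/208152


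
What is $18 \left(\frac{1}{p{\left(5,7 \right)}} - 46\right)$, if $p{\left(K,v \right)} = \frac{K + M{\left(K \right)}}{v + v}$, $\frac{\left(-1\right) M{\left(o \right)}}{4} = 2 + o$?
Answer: $- \frac{19296}{23} \approx -838.96$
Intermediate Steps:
$M{\left(o \right)} = -8 - 4 o$ ($M{\left(o \right)} = - 4 \left(2 + o\right) = -8 - 4 o$)
$p{\left(K,v \right)} = \frac{-8 - 3 K}{2 v}$ ($p{\left(K,v \right)} = \frac{K - \left(8 + 4 K\right)}{v + v} = \frac{-8 - 3 K}{2 v}$)
$18 \left(\frac{1}{p{\left(5,7 \right)}} - 46\right) = 18 \left(\frac{1}{\frac{1}{2} \cdot \frac{1}{7} \left(-8 - 15\right)} - 46\right) = 18 \left(\frac{1}{\frac{1}{2} \cdot \frac{1}{7} \left(-23\right)} - 46\right) = 18 \left(\frac{1}{- \frac{23}{14}} - 46\right) = 18 \left(- \frac{14}{23} - 46\right) = 18 \left(- \frac{1072}{23}\right) = - \frac{19296}{23}$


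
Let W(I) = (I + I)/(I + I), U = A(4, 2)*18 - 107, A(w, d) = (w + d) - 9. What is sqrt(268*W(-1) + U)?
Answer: sqrt(107) ≈ 10.344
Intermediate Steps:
A(w, d) = -9 + d + w (A(w, d) = (d + w) - 9 = -9 + d + w)
U = -161 (U = (-9 + 2 + 4)*18 - 107 = -3*18 - 107 = -54 - 107 = -161)
W(I) = 1 (W(I) = (2*I)/((2*I)) = (2*I)*(1/(2*I)) = 1)
sqrt(268*W(-1) + U) = sqrt(268*1 - 161) = sqrt(268 - 161) = sqrt(107)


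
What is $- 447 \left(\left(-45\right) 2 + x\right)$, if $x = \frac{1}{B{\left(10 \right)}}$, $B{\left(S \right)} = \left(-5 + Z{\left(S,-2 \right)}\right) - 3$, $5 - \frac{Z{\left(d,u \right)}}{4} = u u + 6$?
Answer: $\frac{1126887}{28} \approx 40246.0$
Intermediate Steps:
$Z{\left(d,u \right)} = -4 - 4 u^{2}$ ($Z{\left(d,u \right)} = 20 - 4 \left(u u + 6\right) = 20 - 4 \left(u^{2} + 6\right) = 20 - 4 \left(6 + u^{2}\right) = 20 - \left(24 + 4 u^{2}\right) = -4 - 4 u^{2}$)
$B{\left(S \right)} = -28$ ($B{\left(S \right)} = \left(-5 - \left(4 + 4 \left(-2\right)^{2}\right)\right) - 3 = \left(-5 - 20\right) - 3 = -25 - 3 = -28$)
$x = - \frac{1}{28}$ ($x = \frac{1}{-28} = - \frac{1}{28} \approx -0.035714$)
$- 447 \left(\left(-45\right) 2 + x\right) = - 447 \left(\left(-45\right) 2 - \frac{1}{28}\right) = - 447 \left(-90 - \frac{1}{28}\right) = \left(-447\right) \left(- \frac{2521}{28}\right) = \frac{1126887}{28}$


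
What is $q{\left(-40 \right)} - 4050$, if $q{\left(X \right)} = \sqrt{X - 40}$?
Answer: $-4050 + 4 i \sqrt{5} \approx -4050.0 + 8.9443 i$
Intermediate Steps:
$q{\left(X \right)} = \sqrt{-40 + X}$
$q{\left(-40 \right)} - 4050 = \sqrt{-40 - 40} - 4050 = \sqrt{-80} - 4050 = 4 i \sqrt{5} - 4050 = -4050 + 4 i \sqrt{5}$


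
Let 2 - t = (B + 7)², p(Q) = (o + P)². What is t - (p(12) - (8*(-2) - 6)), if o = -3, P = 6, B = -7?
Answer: -29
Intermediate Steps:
p(Q) = 9 (p(Q) = (-3 + 6)² = 3² = 9)
t = 2 (t = 2 - (-7 + 7)² = 2 - 1*0² = 2 - 1*0 = 2 + 0 = 2)
t - (p(12) - (8*(-2) - 6)) = 2 - (9 - (8*(-2) - 6)) = 2 - (9 - (-16 - 6)) = 2 - (9 - 1*(-22)) = 2 - (9 + 22) = 2 - 1*31 = 2 - 31 = -29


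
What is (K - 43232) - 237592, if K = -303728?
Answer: -584552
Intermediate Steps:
(K - 43232) - 237592 = (-303728 - 43232) - 237592 = -346960 - 237592 = -584552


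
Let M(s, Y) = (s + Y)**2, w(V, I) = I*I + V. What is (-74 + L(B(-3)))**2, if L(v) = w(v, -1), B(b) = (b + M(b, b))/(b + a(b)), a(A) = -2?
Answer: 158404/25 ≈ 6336.2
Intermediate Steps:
w(V, I) = V + I**2 (w(V, I) = I**2 + V = V + I**2)
M(s, Y) = (Y + s)**2
B(b) = (b + 4*b**2)/(-2 + b) (B(b) = (b + (b + b)**2)/(b - 2) = (b + (2*b)**2)/(-2 + b) = (b + 4*b**2)/(-2 + b))
L(v) = 1 + v (L(v) = v + (-1)**2 = v + 1 = 1 + v)
(-74 + L(B(-3)))**2 = (-74 + (1 - 3*(1 + 4*(-3))/(-2 - 3)))**2 = (-74 + (1 - 3*(1 - 12)/(-5)))**2 = (-74 + (1 - 3*(-1/5)*(-11)))**2 = (-74 + (1 - 33/5))**2 = (-74 - 28/5)**2 = (-398/5)**2 = 158404/25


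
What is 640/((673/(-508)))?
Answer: -325120/673 ≈ -483.09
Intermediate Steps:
640/((673/(-508))) = 640/((673*(-1/508))) = 640/(-673/508) = 640*(-508/673) = -325120/673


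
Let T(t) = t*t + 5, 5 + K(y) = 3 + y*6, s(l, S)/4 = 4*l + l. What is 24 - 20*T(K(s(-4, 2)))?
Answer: -4646556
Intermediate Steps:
s(l, S) = 20*l (s(l, S) = 4*(4*l + l) = 4*(5*l) = 20*l)
K(y) = -2 + 6*y (K(y) = -5 + (3 + y*6) = -5 + (3 + 6*y) = -2 + 6*y)
T(t) = 5 + t² (T(t) = t² + 5 = 5 + t²)
24 - 20*T(K(s(-4, 2))) = 24 - 20*(5 + (-2 + 6*(20*(-4)))²) = 24 - 20*(5 + (-2 + 6*(-80))²) = 24 - 20*(5 + (-2 - 480)²) = 24 - 20*(5 + (-482)²) = 24 - 20*(5 + 232324) = 24 - 20*232329 = 24 - 4646580 = -4646556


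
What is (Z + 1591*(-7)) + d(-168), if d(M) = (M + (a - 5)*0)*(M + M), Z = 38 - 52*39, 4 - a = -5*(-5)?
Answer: 43321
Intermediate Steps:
a = -21 (a = 4 - (-5)*(-5) = 4 - 1*25 = 4 - 25 = -21)
Z = -1990 (Z = 38 - 2028 = -1990)
d(M) = 2*M² (d(M) = (M + (-21 - 5)*0)*(M + M) = (M - 26*0)*(2*M) = (M + 0)*(2*M) = M*(2*M) = 2*M²)
(Z + 1591*(-7)) + d(-168) = (-1990 + 1591*(-7)) + 2*(-168)² = (-1990 - 11137) + 2*28224 = -13127 + 56448 = 43321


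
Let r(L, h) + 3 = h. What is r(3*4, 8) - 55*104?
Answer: -5715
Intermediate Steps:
r(L, h) = -3 + h
r(3*4, 8) - 55*104 = (-3 + 8) - 55*104 = 5 - 5720 = -5715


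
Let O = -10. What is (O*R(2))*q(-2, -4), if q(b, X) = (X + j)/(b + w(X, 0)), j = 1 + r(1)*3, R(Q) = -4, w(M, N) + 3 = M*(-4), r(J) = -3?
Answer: -480/11 ≈ -43.636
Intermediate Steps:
w(M, N) = -3 - 4*M (w(M, N) = -3 + M*(-4) = -3 - 4*M)
j = -8 (j = 1 - 3*3 = 1 - 9 = -8)
q(b, X) = (-8 + X)/(-3 + b - 4*X) (q(b, X) = (X - 8)/(b + (-3 - 4*X)) = (-8 + X)/(-3 + b - 4*X))
(O*R(2))*q(-2, -4) = (-10*(-4))*((8 - 1*(-4))/(3 - 1*(-2) + 4*(-4))) = 40*((8 + 4)/(3 + 2 - 16)) = 40*(12/(-11)) = 40*(-1/11*12) = 40*(-12/11) = -480/11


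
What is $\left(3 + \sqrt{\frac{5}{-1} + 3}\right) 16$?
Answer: $48 + 16 i \sqrt{2} \approx 48.0 + 22.627 i$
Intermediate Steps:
$\left(3 + \sqrt{\frac{5}{-1} + 3}\right) 16 = \left(3 + \sqrt{5 \left(-1\right) + 3}\right) 16 = \left(3 + \sqrt{-5 + 3}\right) 16 = \left(3 + \sqrt{-2}\right) 16 = \left(3 + i \sqrt{2}\right) 16 = 48 + 16 i \sqrt{2}$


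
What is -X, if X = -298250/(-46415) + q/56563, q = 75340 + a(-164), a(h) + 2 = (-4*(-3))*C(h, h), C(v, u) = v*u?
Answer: -7069452420/525074329 ≈ -13.464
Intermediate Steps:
C(v, u) = u*v
a(h) = -2 + 12*h² (a(h) = -2 + (-4*(-3))*(h*h) = -2 + 12*h²)
q = 398090 (q = 75340 + (-2 + 12*(-164)²) = 75340 + (-2 + 12*26896) = 75340 + (-2 + 322752) = 75340 + 322750 = 398090)
X = 7069452420/525074329 (X = -298250/(-46415) + 398090/56563 = -298250*(-1/46415) + 398090*(1/56563) = 59650/9283 + 398090/56563 = 7069452420/525074329 ≈ 13.464)
-X = -1*7069452420/525074329 = -7069452420/525074329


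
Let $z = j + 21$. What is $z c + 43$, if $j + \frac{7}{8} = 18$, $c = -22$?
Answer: $- \frac{3183}{4} \approx -795.75$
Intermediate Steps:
$j = \frac{137}{8}$ ($j = - \frac{7}{8} + 18 = \frac{137}{8} \approx 17.125$)
$z = \frac{305}{8}$ ($z = \frac{137}{8} + 21 = \frac{305}{8} \approx 38.125$)
$z c + 43 = \frac{305}{8} \left(-22\right) + 43 = - \frac{3355}{4} + 43 = - \frac{3183}{4}$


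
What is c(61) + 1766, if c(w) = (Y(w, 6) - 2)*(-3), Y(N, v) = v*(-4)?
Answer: 1844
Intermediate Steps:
Y(N, v) = -4*v
c(w) = 78 (c(w) = (-4*6 - 2)*(-3) = (-24 - 2)*(-3) = -26*(-3) = 78)
c(61) + 1766 = 78 + 1766 = 1844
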